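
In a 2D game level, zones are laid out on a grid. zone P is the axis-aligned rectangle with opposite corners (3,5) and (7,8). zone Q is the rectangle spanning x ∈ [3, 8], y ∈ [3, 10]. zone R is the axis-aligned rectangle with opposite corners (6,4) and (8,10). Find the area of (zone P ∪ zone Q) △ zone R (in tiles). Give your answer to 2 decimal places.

23.00

|zone P ∪ zone Q| = 35.
|(zone P ∪ zone Q) ∩ zone R| = 12.
|(zone P ∪ zone Q) △ zone R| = 35 + 12 − 24 = 23.00.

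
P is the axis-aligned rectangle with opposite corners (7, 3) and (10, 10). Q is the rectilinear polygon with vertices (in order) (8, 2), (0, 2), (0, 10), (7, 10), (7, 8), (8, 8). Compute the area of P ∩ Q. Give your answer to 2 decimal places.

5.00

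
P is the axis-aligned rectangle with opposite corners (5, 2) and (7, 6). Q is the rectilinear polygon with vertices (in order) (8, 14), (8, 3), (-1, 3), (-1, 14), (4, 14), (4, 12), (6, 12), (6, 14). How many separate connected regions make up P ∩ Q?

1

P ∩ Q is a single connected region.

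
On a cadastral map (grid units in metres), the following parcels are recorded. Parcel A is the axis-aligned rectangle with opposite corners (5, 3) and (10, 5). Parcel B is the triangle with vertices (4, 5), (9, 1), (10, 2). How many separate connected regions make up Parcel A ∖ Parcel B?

2

Parcel A ∖ Parcel B splits into 2 disjoint pieces (area 7.75, area 0.9).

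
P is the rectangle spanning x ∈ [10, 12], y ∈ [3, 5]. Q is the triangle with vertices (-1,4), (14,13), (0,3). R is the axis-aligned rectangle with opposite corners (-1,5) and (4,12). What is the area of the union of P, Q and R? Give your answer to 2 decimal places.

48.18

By inclusion–exclusion:
Individual areas: |P| = 4, |Q| = 12, |R| = 35.
|P∩Q| = 0.
|P∩R| = 0 (no overlap).
|Q∩R| = 2.819.
|P∩Q∩R| = 0.
|P ∪ Q ∪ R| = 51 − 2.819 + 0 = 48.18.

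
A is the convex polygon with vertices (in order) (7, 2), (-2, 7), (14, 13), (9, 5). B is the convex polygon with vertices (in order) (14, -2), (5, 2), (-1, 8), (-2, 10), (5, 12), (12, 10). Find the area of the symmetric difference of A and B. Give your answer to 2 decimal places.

74.15

|A| = 67.5, |B| = 123, |A∩B| = 58.1761.
|A △ B| = |A| + |B| − 2·|A∩B| = 67.5 + 123 − 116.3522 = 74.15.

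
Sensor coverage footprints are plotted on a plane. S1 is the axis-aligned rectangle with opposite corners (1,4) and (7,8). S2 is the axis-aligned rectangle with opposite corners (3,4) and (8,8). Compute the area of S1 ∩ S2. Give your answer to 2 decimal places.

|S1∩S2|: x∈[3,7], y∈[4,8] → 4·4 = 16.

16.00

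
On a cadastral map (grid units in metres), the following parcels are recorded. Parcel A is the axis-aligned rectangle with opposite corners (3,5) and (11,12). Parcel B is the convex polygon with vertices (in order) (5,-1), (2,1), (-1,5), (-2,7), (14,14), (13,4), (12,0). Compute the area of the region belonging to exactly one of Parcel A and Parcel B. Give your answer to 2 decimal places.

|Parcel A| = 56, |Parcel B| = 145.5, |Parcel A∩Parcel B| = 46.9598.
|Parcel A △ Parcel B| = |Parcel A| + |Parcel B| − 2·|Parcel A∩Parcel B| = 56 + 145.5 − 93.9196 = 107.58.

107.58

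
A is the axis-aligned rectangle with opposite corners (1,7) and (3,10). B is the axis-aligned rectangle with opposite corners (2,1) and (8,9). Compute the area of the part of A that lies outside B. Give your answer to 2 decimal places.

|A∩B|: x∈[2,3], y∈[7,9] → 1·2 = 2.
|A| = 6.
|A ∖ B| = |A| − |A∩B| = 6 − 2 = 4.00.

4.00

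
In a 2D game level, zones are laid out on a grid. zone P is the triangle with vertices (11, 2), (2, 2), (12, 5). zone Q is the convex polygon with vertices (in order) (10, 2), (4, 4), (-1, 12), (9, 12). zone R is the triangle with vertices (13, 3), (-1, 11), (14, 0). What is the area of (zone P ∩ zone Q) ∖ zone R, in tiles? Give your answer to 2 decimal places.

3.46

|zone P ∩ zone Q| = 4.2678.
|(zone P ∩ zone Q) ∩ zone R| = 0.8083.
|(zone P ∩ zone Q) ∖ zone R| = 4.2678 − 0.8083 = 3.46.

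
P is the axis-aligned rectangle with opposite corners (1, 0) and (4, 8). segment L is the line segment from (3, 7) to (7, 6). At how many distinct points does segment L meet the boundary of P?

The segment meets the boundary at (4,6.75).

1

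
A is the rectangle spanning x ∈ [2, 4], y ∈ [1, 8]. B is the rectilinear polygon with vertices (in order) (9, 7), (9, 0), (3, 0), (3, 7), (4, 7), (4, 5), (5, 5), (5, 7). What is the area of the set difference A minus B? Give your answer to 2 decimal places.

8.00

|A| = 14, |A∩B| = 6.
|A ∖ B| = |A| − |A∩B| = 14 − 6 = 8.00.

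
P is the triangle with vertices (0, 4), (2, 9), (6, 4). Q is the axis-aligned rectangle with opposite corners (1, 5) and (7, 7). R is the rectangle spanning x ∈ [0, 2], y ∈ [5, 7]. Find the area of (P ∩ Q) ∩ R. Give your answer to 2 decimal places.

1.95

The region (P ∩ Q) ∩ R is the polygon with vertices (2,7), (2,5), (1,5), (1,6.5), (1.2,7).
By the shoelace formula its area is 1.95.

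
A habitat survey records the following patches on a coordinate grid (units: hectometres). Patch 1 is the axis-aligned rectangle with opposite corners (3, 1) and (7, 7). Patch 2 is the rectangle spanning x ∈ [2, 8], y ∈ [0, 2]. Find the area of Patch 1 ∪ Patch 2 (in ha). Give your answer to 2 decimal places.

By inclusion–exclusion:
Individual areas: |Patch 1| = 24, |Patch 2| = 12.
|Patch 1∩Patch 2|: x∈[3,7], y∈[1,2] → 4·1 = 4.
|Patch 1 ∪ Patch 2| = 36 − 4 = 32.00.

32.00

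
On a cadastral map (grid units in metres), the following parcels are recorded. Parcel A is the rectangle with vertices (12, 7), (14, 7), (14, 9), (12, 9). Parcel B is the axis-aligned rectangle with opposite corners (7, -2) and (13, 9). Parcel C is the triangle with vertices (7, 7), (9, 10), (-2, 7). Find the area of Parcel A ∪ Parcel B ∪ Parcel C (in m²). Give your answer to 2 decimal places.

80.17

By inclusion–exclusion:
Individual areas: |Parcel A| = 4, |Parcel B| = 66, |Parcel C| = 13.5.
|Parcel A∩Parcel B|: x∈[12,13], y∈[7,9] → 1·2 = 2.
|Parcel A∩Parcel C| = 0.
|Parcel B∩Parcel C| = 1.3333.
|Parcel A∩Parcel B∩Parcel C| = 0.
|Parcel A ∪ Parcel B ∪ Parcel C| = 83.5 − 3.3333 + 0 = 80.17.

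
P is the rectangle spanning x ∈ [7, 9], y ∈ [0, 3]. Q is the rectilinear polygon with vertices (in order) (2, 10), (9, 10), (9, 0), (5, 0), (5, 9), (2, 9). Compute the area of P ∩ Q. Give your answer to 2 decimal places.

6.00

The intersection is the polygon with vertices (9,0), (7,0), (7,3), (9,3).
By the shoelace formula its area is 6.00.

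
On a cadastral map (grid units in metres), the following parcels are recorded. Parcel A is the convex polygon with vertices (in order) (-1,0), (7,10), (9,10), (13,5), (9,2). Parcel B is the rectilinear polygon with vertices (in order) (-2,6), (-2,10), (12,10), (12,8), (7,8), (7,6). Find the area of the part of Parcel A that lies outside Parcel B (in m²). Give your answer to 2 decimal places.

54.00

|Parcel A| = 66, |Parcel A∩Parcel B| = 12.
|Parcel A ∖ Parcel B| = |Parcel A| − |Parcel A∩Parcel B| = 66 − 12 = 54.00.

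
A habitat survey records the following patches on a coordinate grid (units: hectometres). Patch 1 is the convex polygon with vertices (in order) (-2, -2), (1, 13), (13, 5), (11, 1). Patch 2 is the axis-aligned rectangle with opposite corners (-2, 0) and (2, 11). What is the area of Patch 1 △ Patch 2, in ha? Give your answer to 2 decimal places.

114.00

|Patch 1| = 125, |Patch 2| = 44, |Patch 1∩Patch 2| = 27.5.
|Patch 1 △ Patch 2| = |Patch 1| + |Patch 2| − 2·|Patch 1∩Patch 2| = 125 + 44 − 55 = 114.00.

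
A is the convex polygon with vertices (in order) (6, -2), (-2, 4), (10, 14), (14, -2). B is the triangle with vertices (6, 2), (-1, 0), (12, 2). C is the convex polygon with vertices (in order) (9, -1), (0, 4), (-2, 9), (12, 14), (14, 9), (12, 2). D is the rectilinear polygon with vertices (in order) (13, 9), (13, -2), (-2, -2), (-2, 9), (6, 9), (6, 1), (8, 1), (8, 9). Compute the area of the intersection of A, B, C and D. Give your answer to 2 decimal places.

2.17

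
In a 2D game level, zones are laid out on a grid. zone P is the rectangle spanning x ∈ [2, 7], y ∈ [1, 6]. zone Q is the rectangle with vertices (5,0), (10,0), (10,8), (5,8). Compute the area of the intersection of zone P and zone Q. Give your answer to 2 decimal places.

10.00

|zone P∩zone Q|: x∈[5,7], y∈[1,6] → 2·5 = 10.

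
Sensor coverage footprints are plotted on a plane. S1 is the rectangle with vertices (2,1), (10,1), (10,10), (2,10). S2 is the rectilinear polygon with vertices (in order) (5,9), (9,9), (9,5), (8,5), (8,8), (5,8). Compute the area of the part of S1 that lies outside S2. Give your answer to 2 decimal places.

|S1| = 72, |S1∩S2| = 7.
|S1 ∖ S2| = |S1| − |S1∩S2| = 72 − 7 = 65.00.

65.00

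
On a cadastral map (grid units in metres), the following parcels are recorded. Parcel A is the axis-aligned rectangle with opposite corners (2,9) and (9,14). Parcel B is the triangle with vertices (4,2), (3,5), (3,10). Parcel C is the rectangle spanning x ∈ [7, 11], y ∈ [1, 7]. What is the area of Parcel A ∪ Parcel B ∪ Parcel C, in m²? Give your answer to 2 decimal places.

61.44

By inclusion–exclusion:
Individual areas: |Parcel A| = 35, |Parcel B| = 2.5, |Parcel C| = 24.
|Parcel A∩Parcel B| = 0.0625.
|Parcel A∩Parcel C| = 0 (no overlap).
|Parcel B∩Parcel C| = 0.
|Parcel A∩Parcel B∩Parcel C| = 0.
|Parcel A ∪ Parcel B ∪ Parcel C| = 61.5 − 0.0625 + 0 = 61.44.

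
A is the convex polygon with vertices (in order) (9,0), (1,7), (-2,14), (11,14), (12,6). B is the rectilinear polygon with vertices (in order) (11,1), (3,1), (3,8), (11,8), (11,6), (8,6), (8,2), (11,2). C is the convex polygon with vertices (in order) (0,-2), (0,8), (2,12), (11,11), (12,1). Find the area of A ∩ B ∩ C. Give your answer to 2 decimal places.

32.43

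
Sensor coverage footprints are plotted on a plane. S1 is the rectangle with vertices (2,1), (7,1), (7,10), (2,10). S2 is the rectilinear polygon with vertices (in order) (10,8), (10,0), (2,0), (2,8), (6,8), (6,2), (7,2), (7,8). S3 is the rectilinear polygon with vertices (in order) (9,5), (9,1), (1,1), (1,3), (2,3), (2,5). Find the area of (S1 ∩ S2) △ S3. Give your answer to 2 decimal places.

25.00

|S1 ∩ S2| = 29.
|(S1 ∩ S2) ∩ S3| = 17.
|(S1 ∩ S2) △ S3| = 29 + 30 − 34 = 25.00.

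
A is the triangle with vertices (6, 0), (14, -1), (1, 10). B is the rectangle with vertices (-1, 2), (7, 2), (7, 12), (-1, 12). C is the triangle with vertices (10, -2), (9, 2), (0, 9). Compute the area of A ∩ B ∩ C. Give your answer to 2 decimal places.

6.35

The intersection is the polygon with vertices (7,2), (6.364,2), (3.333,5.333), (2.454,7.091), (7,3.556).
By the shoelace formula its area is 6.35.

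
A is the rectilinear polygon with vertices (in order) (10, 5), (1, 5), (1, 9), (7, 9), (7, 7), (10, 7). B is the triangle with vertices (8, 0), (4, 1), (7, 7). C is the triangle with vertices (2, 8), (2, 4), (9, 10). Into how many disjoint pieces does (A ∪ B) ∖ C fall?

2

(A ∪ B) ∖ C splits into 2 disjoint pieces (area 24.5119, area 5.75).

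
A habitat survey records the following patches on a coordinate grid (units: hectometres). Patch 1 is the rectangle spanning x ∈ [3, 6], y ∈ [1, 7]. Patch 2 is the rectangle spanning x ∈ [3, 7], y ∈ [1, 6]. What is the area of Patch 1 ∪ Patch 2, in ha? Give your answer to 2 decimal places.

23.00

By inclusion–exclusion:
Individual areas: |Patch 1| = 18, |Patch 2| = 20.
|Patch 1∩Patch 2|: x∈[3,6], y∈[1,6] → 3·5 = 15.
|Patch 1 ∪ Patch 2| = 38 − 15 = 23.00.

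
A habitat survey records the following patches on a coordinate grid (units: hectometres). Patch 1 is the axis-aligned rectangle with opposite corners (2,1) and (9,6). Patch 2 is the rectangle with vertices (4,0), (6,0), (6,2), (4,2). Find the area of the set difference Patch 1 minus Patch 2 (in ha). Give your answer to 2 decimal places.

33.00

|Patch 1∩Patch 2|: x∈[4,6], y∈[1,2] → 2·1 = 2.
|Patch 1| = 35.
|Patch 1 ∖ Patch 2| = |Patch 1| − |Patch 1∩Patch 2| = 35 − 2 = 33.00.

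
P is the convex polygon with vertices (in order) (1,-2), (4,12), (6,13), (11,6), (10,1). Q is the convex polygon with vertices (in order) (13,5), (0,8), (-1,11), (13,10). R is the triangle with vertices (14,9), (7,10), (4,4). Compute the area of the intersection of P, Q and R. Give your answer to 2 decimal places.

The intersection is the polygon with vertices (10.21,7.105), (8.21,6.105), (5.379,6.759), (7,10), (8.273,9.818).
By the shoelace formula its area is 11.17.

11.17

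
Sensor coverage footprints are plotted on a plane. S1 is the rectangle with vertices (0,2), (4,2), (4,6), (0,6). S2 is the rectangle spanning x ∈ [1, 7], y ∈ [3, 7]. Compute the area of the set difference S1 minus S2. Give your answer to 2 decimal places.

7.00

|S1∩S2|: x∈[1,4], y∈[3,6] → 3·3 = 9.
|S1| = 16.
|S1 ∖ S2| = |S1| − |S1∩S2| = 16 − 9 = 7.00.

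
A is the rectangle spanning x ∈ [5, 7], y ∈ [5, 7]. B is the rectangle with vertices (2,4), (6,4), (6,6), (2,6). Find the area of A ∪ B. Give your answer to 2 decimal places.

11.00

By inclusion–exclusion:
Individual areas: |A| = 4, |B| = 8.
|A∩B|: x∈[5,6], y∈[5,6] → 1·1 = 1.
|A ∪ B| = 12 − 1 = 11.00.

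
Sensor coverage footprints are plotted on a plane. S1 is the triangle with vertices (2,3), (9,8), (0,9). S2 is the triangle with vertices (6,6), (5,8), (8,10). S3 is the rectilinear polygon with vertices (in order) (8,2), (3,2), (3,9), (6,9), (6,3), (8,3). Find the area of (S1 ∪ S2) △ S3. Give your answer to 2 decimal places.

28.02

|S1 ∪ S2| = 27.4486.
|(S1 ∪ S2) ∩ S3| = 11.2143.
|(S1 ∪ S2) △ S3| = 27.4486 + 23 − 22.4286 = 28.02.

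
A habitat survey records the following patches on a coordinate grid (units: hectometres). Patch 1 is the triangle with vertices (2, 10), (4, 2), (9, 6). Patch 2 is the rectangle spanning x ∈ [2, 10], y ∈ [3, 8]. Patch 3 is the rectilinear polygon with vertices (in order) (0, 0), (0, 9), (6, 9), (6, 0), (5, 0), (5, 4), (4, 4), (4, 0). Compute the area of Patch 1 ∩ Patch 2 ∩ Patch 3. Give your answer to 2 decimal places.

13.08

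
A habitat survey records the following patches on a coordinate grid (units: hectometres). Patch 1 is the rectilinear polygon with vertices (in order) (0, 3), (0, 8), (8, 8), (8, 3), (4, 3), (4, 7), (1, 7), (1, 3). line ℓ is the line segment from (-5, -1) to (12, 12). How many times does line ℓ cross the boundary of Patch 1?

The segment meets the boundary at (6.769,8), (1,3.588), (4,5.882), (0.231,3).

4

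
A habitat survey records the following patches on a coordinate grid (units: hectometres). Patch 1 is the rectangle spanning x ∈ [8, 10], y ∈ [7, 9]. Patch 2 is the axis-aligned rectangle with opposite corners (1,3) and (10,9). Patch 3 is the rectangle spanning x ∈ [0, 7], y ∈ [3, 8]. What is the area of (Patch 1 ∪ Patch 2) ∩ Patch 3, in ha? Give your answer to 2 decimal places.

The region (Patch 1 ∪ Patch 2) ∩ Patch 3 is the polygon with vertices (1,3), (1,8), (7,8), (7,3).
By the shoelace formula its area is 30.00.

30.00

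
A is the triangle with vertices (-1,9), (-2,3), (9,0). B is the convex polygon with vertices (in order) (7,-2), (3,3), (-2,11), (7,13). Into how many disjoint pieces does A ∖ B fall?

2

A ∖ B splits into 2 disjoint pieces (area 20.0462, area 1.2545).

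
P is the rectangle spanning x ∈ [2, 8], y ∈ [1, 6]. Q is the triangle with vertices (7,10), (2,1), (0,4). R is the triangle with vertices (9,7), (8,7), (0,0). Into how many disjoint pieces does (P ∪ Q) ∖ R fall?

2

(P ∪ Q) ∖ R splits into 2 disjoint pieces (area 17.3693, area 19.8062).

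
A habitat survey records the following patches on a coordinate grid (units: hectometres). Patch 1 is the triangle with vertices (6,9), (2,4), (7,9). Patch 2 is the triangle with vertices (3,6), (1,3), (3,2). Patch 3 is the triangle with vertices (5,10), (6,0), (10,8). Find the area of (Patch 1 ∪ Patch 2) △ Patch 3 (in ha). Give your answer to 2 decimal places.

27.99

|Patch 1 ∪ Patch 2| = 6.375.
|(Patch 1 ∪ Patch 2) ∩ Patch 3| = 1.1909.
|(Patch 1 ∪ Patch 2) △ Patch 3| = 6.375 + 24 − 2.3818 = 27.99.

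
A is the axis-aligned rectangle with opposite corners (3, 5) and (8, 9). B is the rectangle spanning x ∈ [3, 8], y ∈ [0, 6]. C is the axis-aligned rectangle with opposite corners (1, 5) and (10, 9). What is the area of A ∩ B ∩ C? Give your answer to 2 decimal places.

The intersection is the polygon with vertices (3,5), (3,6), (8,6), (8,5).
By the shoelace formula its area is 5.00.

5.00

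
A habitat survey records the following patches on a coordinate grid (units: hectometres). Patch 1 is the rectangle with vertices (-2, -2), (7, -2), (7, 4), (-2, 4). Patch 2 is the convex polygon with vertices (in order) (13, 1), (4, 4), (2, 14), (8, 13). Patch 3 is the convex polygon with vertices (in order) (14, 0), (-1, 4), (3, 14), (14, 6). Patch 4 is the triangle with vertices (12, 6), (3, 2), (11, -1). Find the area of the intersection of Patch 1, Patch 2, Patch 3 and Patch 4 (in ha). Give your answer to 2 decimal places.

0.39

The intersection is the polygon with vertices (6,3.333), (7,3.778), (7,3).
By the shoelace formula its area is 0.39.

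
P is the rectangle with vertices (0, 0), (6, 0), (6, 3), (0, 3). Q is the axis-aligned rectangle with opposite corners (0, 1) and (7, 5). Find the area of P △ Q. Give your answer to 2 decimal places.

|P∩Q|: x∈[0,6], y∈[1,3] → 6·2 = 12.
|P △ Q| = |P| + |Q| − 2·|P∩Q| = 18 + 28 − 24 = 22.00.

22.00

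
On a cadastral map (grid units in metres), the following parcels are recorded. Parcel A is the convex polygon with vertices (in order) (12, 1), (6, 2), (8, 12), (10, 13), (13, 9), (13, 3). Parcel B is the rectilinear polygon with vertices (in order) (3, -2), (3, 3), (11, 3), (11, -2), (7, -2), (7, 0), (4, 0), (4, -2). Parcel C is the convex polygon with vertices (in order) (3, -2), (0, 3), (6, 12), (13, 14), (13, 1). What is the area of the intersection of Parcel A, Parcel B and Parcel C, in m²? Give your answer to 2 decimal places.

6.98

The intersection is the polygon with vertices (6.2,3), (11,3), (11,1.167), (6,2).
By the shoelace formula its area is 6.98.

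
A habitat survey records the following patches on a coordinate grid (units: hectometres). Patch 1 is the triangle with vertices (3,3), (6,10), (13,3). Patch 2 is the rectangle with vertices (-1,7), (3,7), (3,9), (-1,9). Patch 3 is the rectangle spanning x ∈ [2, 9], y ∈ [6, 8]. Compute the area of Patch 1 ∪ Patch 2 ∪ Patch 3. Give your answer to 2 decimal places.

By inclusion–exclusion:
Individual areas: |Patch 1| = 35, |Patch 2| = 8, |Patch 3| = 14.
|Patch 1∩Patch 2| = 0.
|Patch 1∩Patch 3| = 8.0714.
|Patch 2∩Patch 3|: x∈[2,3], y∈[7,8] → 1·1 = 1.
|Patch 1∩Patch 2∩Patch 3| = 0.
|Patch 1 ∪ Patch 2 ∪ Patch 3| = 57 − 9.0714 + 0 = 47.93.

47.93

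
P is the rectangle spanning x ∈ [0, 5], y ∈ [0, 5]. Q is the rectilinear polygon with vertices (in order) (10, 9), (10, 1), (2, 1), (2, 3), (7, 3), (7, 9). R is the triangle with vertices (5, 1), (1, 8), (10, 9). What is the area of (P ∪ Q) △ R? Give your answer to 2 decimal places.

61.46

|P ∪ Q| = 53.
|(P ∪ Q) ∩ R| = 12.5214.
|(P ∪ Q) △ R| = 53 + 33.5 − 25.0429 = 61.46.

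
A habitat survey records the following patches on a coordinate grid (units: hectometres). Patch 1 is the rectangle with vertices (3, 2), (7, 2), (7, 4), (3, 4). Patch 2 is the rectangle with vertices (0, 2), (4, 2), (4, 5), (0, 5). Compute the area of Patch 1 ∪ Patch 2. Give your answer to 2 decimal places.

By inclusion–exclusion:
Individual areas: |Patch 1| = 8, |Patch 2| = 12.
|Patch 1∩Patch 2|: x∈[3,4], y∈[2,4] → 1·2 = 2.
|Patch 1 ∪ Patch 2| = 20 − 2 = 18.00.

18.00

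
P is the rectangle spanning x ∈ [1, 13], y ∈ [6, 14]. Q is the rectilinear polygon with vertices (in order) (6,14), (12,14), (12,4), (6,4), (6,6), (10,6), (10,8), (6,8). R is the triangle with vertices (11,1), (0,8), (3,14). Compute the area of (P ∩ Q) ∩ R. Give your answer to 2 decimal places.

|P ∩ Q| = 40.
|(P ∩ Q) ∩ R| = 0.39.

0.39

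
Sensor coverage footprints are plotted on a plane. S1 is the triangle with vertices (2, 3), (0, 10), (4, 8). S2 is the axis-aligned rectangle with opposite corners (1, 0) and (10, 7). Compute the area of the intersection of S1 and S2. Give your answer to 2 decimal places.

The intersection is the polygon with vertices (1,6.5), (1,7), (3.6,7), (2,3).
By the shoelace formula its area is 5.45.

5.45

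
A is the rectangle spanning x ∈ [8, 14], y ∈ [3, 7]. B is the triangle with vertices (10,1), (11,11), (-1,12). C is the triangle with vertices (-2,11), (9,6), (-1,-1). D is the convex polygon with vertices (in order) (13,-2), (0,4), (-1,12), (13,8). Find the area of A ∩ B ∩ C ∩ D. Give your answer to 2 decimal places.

0.58

The intersection is the polygon with vertices (9,6), (8,5.3), (8,6.455).
By the shoelace formula its area is 0.58.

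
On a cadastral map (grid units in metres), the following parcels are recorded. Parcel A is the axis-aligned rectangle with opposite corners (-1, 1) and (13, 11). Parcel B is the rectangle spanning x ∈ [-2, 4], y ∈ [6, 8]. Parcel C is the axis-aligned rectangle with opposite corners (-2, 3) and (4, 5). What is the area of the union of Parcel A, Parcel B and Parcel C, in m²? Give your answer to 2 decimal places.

144.00

By inclusion–exclusion:
Individual areas: |Parcel A| = 140, |Parcel B| = 12, |Parcel C| = 12.
|Parcel A∩Parcel B|: x∈[-1,4], y∈[6,8] → 5·2 = 10.
|Parcel A∩Parcel C|: x∈[-1,4], y∈[3,5] → 5·2 = 10.
|Parcel B∩Parcel C| = 0 (no overlap).
|Parcel A∩Parcel B∩Parcel C| = 0.
|Parcel A ∪ Parcel B ∪ Parcel C| = 164 − 20 + 0 = 144.00.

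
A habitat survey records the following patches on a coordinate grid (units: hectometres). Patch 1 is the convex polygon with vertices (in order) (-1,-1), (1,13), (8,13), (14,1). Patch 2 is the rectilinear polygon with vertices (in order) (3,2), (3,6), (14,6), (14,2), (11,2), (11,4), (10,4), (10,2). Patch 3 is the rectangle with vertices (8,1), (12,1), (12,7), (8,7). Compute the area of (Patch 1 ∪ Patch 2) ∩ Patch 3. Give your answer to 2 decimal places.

23.25

The region (Patch 1 ∪ Patch 2) ∩ Patch 3 is the polygon with vertices (11.5,6), (12,6), (12,1), (8,1), (8,7), (11,7).
By the shoelace formula its area is 23.25.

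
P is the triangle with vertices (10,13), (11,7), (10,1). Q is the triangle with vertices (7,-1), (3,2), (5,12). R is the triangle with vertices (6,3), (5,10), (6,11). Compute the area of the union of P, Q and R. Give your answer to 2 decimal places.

31.02

By inclusion–exclusion:
Individual areas: |P| = 6, |Q| = 23, |R| = 4.
|P∩Q| = 0.
|P∩R| = 0.
|Q∩R| = 1.9833.
|P∩Q∩R| = 0.
|P ∪ Q ∪ R| = 33 − 1.9833 + 0 = 31.02.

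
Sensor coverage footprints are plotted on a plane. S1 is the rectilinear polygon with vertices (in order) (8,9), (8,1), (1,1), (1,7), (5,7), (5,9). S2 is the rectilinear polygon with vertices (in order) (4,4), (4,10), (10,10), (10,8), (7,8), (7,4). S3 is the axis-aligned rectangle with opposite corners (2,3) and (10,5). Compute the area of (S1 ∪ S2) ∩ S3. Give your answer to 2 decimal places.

12.00

The region (S1 ∪ S2) ∩ S3 is the polygon with vertices (8,3), (2,3), (2,5), (8,5).
By the shoelace formula its area is 12.00.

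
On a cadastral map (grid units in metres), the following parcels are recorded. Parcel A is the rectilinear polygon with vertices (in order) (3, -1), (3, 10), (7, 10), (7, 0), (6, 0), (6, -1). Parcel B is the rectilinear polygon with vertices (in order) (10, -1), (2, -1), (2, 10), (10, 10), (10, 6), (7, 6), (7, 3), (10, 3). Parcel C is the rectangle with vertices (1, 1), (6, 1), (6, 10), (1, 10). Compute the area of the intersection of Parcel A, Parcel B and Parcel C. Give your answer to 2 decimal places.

The intersection is the polygon with vertices (6,10), (6,1), (3,1), (3,10).
By the shoelace formula its area is 27.00.

27.00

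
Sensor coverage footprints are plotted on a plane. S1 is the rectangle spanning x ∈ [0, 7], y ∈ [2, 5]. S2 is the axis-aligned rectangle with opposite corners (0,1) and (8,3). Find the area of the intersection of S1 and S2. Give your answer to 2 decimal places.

7.00

|S1∩S2|: x∈[0,7], y∈[2,3] → 7·1 = 7.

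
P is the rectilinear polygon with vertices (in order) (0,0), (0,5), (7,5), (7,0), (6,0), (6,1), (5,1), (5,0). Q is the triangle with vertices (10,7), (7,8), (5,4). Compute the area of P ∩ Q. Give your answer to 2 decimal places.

The intersection is the polygon with vertices (6.667,5), (5,4), (5.5,5).
By the shoelace formula its area is 0.58.

0.58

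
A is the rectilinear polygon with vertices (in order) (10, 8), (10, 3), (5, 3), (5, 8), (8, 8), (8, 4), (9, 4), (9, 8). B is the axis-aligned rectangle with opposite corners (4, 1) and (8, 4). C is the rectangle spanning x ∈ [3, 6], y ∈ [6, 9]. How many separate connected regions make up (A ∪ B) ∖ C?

(A ∪ B) ∖ C is a single connected region.

1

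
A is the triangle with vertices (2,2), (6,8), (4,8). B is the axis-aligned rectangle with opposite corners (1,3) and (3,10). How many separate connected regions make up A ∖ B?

2

A ∖ B splits into 2 disjoint pieces (area 0.1667, area 5.25).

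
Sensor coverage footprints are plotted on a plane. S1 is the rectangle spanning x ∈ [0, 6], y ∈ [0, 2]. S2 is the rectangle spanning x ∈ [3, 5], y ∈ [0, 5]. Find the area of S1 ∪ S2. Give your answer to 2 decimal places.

By inclusion–exclusion:
Individual areas: |S1| = 12, |S2| = 10.
|S1∩S2|: x∈[3,5], y∈[0,2] → 2·2 = 4.
|S1 ∪ S2| = 22 − 4 = 18.00.

18.00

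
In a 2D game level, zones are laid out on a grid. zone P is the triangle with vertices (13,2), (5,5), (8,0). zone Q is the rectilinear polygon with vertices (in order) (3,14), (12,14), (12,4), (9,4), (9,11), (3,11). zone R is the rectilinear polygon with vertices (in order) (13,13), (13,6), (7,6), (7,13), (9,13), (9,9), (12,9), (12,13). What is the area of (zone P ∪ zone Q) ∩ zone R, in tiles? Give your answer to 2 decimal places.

|zone P ∪ zone Q| = 63.5.
|(zone P ∪ zone Q) ∩ zone R| = 13.00.

13.00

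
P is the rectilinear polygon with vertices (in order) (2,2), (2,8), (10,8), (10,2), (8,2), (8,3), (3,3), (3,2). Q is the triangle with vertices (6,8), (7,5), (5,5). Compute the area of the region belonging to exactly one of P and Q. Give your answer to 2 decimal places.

40.00

|P| = 43, |Q| = 3, |P∩Q| = 3.
|P △ Q| = |P| + |Q| − 2·|P∩Q| = 43 + 3 − 6 = 40.00.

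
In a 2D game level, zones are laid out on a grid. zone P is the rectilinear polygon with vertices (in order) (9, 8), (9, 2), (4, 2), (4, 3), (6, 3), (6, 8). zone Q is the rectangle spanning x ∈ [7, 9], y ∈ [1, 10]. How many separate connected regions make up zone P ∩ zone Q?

zone P ∩ zone Q is a single connected region.

1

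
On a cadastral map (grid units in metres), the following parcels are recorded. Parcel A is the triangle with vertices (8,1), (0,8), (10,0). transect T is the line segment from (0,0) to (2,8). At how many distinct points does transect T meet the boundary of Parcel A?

2

The segment meets the boundary at (1.667,6.667), (1.641,6.564).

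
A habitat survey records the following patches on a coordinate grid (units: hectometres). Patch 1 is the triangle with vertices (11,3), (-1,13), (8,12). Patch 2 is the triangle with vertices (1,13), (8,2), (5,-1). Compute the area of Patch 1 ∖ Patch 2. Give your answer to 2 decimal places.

|Patch 1| = 39, |Patch 1∩Patch 2| = 1.3513.
|Patch 1 ∖ Patch 2| = |Patch 1| − |Patch 1∩Patch 2| = 39 − 1.3513 = 37.65.

37.65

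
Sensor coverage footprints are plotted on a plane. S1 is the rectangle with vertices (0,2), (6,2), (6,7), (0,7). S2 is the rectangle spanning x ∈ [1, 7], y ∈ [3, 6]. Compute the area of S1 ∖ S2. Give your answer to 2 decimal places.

|S1∩S2|: x∈[1,6], y∈[3,6] → 5·3 = 15.
|S1| = 30.
|S1 ∖ S2| = |S1| − |S1∩S2| = 30 − 15 = 15.00.

15.00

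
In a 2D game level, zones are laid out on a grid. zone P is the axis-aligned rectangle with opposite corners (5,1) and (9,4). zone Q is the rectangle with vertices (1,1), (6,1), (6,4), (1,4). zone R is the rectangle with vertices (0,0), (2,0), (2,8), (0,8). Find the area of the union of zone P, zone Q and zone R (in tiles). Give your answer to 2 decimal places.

By inclusion–exclusion:
Individual areas: |zone P| = 12, |zone Q| = 15, |zone R| = 16.
|zone P∩zone Q|: x∈[5,6], y∈[1,4] → 1·3 = 3.
|zone P∩zone R| = 0 (no overlap).
|zone Q∩zone R|: x∈[1,2], y∈[1,4] → 1·3 = 3.
|zone P∩zone Q∩zone R| = 0.
|zone P ∪ zone Q ∪ zone R| = 43 − 6 + 0 = 37.00.

37.00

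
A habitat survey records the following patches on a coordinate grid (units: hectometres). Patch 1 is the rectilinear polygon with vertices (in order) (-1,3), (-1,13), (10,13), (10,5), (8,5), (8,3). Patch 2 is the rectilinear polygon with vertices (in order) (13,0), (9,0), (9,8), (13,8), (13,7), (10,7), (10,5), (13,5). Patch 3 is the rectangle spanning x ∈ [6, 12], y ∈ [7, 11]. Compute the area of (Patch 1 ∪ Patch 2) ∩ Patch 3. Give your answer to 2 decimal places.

The region (Patch 1 ∪ Patch 2) ∩ Patch 3 is the polygon with vertices (10,8), (12,8), (12,7), (10,7), (6,7), (6,11), (10,11).
By the shoelace formula its area is 18.00.

18.00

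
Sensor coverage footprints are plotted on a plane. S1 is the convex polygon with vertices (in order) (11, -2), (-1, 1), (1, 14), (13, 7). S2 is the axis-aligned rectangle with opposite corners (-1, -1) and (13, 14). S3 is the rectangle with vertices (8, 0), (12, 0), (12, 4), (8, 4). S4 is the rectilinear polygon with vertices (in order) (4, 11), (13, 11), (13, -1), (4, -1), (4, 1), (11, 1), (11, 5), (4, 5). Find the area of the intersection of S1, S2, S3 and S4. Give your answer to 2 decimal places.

6.31

The intersection is the polygon with vertices (8,0), (8,1), (11,1), (11,4), (12,4), (12,2.5), (11.444,0).
By the shoelace formula its area is 6.31.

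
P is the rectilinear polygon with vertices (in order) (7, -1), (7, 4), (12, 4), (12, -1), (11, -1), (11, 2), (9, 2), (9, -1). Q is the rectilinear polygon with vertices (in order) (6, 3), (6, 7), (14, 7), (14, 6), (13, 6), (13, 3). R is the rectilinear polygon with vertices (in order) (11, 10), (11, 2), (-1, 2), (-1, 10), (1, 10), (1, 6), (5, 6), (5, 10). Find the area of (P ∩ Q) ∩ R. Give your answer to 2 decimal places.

The region (P ∩ Q) ∩ R is the polygon with vertices (11,4), (11,3), (7,3), (7,4).
By the shoelace formula its area is 4.00.

4.00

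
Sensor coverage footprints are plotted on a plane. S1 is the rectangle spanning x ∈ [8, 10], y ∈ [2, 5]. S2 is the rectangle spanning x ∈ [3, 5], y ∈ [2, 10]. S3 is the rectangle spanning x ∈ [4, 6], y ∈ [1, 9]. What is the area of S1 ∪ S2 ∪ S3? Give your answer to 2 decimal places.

By inclusion–exclusion:
Individual areas: |S1| = 6, |S2| = 16, |S3| = 16.
|S1∩S2| = 0 (no overlap).
|S1∩S3| = 0 (no overlap).
|S2∩S3|: x∈[4,5], y∈[2,9] → 1·7 = 7.
|S1∩S2∩S3| = 0.
|S1 ∪ S2 ∪ S3| = 38 − 7 + 0 = 31.00.

31.00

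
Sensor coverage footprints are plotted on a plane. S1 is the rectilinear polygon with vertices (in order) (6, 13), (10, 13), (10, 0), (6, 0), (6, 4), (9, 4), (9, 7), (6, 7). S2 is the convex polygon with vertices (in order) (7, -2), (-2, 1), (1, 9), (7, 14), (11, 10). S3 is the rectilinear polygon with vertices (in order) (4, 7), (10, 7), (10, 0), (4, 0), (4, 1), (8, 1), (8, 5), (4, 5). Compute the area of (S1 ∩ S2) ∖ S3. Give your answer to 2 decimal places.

|S1 ∩ S2| = 32.8333.
|(S1 ∩ S2) ∩ S3| = 4.8333.
|(S1 ∩ S2) ∖ S3| = 32.8333 − 4.8333 = 28.00.

28.00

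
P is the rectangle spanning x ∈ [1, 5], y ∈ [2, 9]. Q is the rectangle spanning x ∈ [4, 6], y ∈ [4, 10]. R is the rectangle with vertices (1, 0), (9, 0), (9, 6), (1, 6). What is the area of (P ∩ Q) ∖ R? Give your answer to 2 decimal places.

|P ∩ Q| = 5.
|(P ∩ Q) ∩ R| = 2.
|(P ∩ Q) ∖ R| = 5 − 2 = 3.00.

3.00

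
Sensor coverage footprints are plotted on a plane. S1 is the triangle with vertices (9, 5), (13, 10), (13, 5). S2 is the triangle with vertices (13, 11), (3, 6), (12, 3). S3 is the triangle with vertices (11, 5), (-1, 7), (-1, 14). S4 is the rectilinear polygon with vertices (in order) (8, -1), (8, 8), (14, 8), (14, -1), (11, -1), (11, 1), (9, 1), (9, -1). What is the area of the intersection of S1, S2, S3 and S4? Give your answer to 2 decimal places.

The intersection is the polygon with vertices (11,5), (9.235,5.294), (9.75,5.938).
By the shoelace formula its area is 0.64.

0.64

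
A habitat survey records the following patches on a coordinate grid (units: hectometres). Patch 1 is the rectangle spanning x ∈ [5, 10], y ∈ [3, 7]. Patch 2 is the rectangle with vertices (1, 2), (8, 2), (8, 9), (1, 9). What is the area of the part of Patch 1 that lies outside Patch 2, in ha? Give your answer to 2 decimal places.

|Patch 1∩Patch 2|: x∈[5,8], y∈[3,7] → 3·4 = 12.
|Patch 1| = 20.
|Patch 1 ∖ Patch 2| = |Patch 1| − |Patch 1∩Patch 2| = 20 − 12 = 8.00.

8.00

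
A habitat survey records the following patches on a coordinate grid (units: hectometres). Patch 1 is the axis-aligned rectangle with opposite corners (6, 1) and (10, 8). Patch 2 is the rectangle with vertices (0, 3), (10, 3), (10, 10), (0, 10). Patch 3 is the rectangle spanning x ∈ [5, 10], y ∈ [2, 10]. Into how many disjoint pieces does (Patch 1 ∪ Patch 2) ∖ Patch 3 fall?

(Patch 1 ∪ Patch 2) ∖ Patch 3 splits into 2 disjoint pieces (area 4, area 35).

2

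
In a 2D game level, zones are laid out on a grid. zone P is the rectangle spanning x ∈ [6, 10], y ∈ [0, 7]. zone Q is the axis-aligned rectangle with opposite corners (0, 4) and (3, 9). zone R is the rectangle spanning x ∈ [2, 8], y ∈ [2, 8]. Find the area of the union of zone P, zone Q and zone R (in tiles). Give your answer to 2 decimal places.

65.00

By inclusion–exclusion:
Individual areas: |zone P| = 28, |zone Q| = 15, |zone R| = 36.
|zone P∩zone Q| = 0 (no overlap).
|zone P∩zone R|: x∈[6,8], y∈[2,7] → 2·5 = 10.
|zone Q∩zone R|: x∈[2,3], y∈[4,8] → 1·4 = 4.
|zone P∩zone Q∩zone R| = 0.
|zone P ∪ zone Q ∪ zone R| = 79 − 14 + 0 = 65.00.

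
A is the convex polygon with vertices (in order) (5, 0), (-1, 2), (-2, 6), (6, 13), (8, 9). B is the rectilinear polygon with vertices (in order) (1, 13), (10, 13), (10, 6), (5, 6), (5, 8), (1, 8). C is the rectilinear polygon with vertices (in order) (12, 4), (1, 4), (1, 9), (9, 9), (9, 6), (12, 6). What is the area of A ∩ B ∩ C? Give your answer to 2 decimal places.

11.42

The intersection is the polygon with vertices (7,6), (5,6), (5,8), (1,8), (1,8.625), (1.429,9), (8,9).
By the shoelace formula its area is 11.42.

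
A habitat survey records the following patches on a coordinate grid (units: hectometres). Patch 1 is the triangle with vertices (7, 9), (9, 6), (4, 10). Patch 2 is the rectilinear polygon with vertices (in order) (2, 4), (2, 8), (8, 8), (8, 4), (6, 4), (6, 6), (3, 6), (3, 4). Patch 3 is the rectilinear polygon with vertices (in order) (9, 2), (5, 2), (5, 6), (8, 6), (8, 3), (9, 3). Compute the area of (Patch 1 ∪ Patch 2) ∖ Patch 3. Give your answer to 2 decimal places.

|Patch 1 ∪ Patch 2| = 20.6833.
|(Patch 1 ∪ Patch 2) ∩ Patch 3| = 4.
|(Patch 1 ∪ Patch 2) ∖ Patch 3| = 20.6833 − 4 = 16.68.

16.68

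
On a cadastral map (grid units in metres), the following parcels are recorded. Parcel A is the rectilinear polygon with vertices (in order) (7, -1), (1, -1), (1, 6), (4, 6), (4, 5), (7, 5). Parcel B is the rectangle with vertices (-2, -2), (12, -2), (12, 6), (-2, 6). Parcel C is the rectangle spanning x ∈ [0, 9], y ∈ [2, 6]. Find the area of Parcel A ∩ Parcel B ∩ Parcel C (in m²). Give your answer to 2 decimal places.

21.00

The intersection is the polygon with vertices (1,6), (4,6), (4,5), (7,5), (7,2), (1,2).
By the shoelace formula its area is 21.00.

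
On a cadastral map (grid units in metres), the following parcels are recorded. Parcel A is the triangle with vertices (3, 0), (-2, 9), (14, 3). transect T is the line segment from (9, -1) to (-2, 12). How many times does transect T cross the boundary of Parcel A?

The segment meets the boundary at (1.718,7.606), (7.188,1.142).

2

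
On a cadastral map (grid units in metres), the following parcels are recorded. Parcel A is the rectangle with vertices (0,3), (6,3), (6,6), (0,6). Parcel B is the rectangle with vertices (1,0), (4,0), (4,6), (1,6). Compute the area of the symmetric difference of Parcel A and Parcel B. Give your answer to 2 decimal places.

|Parcel A∩Parcel B|: x∈[1,4], y∈[3,6] → 3·3 = 9.
|Parcel A △ Parcel B| = |Parcel A| + |Parcel B| − 2·|Parcel A∩Parcel B| = 18 + 18 − 18 = 18.00.

18.00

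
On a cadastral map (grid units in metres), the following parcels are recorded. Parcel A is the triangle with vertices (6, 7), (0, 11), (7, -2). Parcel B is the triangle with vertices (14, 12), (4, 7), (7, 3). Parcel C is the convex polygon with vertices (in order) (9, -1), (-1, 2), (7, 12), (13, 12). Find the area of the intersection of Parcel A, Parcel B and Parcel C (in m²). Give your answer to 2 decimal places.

The intersection is the polygon with vertices (6.348,3.87), (4,7), (5.143,7.571), (6,7).
By the shoelace formula its area is 3.70.

3.70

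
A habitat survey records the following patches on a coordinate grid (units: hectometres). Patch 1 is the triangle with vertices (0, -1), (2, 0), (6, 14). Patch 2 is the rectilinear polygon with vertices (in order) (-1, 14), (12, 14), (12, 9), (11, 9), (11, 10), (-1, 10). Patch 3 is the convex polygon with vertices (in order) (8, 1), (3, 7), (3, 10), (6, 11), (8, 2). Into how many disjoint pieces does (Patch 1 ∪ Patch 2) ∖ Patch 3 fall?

2

(Patch 1 ∪ Patch 2) ∖ Patch 3 splits into 2 disjoint pieces (area 8.7694, area 51.3889).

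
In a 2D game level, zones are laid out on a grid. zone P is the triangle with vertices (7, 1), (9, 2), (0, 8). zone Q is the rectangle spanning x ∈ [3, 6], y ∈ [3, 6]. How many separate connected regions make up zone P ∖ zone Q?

2

zone P ∖ zone Q splits into 2 disjoint pieces (area 5, area 1.5).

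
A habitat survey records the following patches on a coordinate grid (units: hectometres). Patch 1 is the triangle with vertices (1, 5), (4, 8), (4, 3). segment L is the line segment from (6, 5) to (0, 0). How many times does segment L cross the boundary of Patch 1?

2

The segment meets the boundary at (3.778,3.148), (4,3.333).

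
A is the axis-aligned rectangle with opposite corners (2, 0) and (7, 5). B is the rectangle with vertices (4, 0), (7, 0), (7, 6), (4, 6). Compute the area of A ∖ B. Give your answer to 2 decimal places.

|A∩B|: x∈[4,7], y∈[0,5] → 3·5 = 15.
|A| = 25.
|A ∖ B| = |A| − |A∩B| = 25 − 15 = 10.00.

10.00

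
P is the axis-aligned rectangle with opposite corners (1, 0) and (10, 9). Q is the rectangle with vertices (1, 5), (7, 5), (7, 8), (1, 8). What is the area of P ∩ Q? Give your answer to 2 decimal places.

|P∩Q|: x∈[1,7], y∈[5,8] → 6·3 = 18.

18.00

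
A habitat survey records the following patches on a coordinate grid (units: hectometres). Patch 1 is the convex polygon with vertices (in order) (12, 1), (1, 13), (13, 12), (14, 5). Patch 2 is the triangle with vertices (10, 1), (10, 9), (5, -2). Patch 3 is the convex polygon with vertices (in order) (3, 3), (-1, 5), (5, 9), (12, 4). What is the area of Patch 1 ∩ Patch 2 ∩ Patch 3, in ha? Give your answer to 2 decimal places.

The intersection is the polygon with vertices (8.774,6.304), (10,5.429), (10,3.778), (9.504,3.723), (8.232,5.111).
By the shoelace formula its area is 2.81.

2.81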